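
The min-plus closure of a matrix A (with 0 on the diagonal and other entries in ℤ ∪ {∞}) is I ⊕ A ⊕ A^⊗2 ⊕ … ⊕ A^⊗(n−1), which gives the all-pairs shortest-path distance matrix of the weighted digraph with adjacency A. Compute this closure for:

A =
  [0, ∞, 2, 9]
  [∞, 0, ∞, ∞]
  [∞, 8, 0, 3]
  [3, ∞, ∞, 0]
Closure =
  [0, 10, 2, 5]
  [∞, 0, ∞, ∞]
  [6, 8, 0, 3]
  [3, 13, 5, 0]

This is the Floyd-Warshall all-pairs shortest-path computation. For each intermediate vertex k = 0, 1, …, 3, update dist[i][j] ← min(dist[i][j], dist[i][k] + dist[k][j]). The final matrix gives, for each (i, j), the minimum total weight of any directed path from i to j (possibly empty when i = j).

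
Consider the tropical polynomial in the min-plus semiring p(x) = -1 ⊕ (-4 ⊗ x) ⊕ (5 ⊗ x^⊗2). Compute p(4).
p(4) = -1

A tropical monomial a ⊗ x^⊗i evaluates to a + i · x. Evaluating each term at x = 4:
  Term 0 contributes -1 + 0 · 4 = -1
  Term 1 contributes -4 + 1 · 4 = 0
  Term 2 contributes 5 + 2 · 4 = 13
p(4) = ⊕ of these = min[-1, 0, 13] = -1.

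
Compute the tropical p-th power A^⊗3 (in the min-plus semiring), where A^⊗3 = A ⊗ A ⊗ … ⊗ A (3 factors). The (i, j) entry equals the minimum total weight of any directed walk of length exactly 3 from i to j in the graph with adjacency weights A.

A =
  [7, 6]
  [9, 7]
A^⊗3 =
  [21, 20]
  [23, 21]

Each entry (A^⊗3)_ij equals the minimum over all length-3 walks i = v_0 → v_1 → … → v_3 = j of Σ_t A[v_t][v_{t+1}]. For example, for (i, j) = (0, 1) we minimise over 4 possible intermediate vertex sequences; the minimum is 20, attained along the walk 0 → 0 → 0 → 1.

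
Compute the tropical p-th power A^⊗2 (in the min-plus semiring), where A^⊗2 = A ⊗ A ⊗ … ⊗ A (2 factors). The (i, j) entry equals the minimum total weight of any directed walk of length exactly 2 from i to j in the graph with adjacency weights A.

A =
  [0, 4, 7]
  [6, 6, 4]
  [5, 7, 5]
A^⊗2 =
  [0, 4, 7]
  [6, 10, 9]
  [5, 9, 10]

Each entry (A^⊗2)_ij equals the minimum over all length-2 walks i = v_0 → v_1 → … → v_2 = j of Σ_t A[v_t][v_{t+1}]. For example, for (i, j) = (0, 2) we minimise over 3 possible intermediate vertex sequences; the minimum is 7, attained along the walk 0 → 0 → 2.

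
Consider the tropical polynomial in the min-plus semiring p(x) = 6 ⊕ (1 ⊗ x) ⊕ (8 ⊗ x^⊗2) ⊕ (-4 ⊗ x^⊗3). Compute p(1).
p(1) = -1

A tropical monomial a ⊗ x^⊗i evaluates to a + i · x. Evaluating each term at x = 1:
  Term 0 contributes 6 + 0 · 1 = 6
  Term 1 contributes 1 + 1 · 1 = 2
  Term 2 contributes 8 + 2 · 1 = 10
  Term 3 contributes -4 + 3 · 1 = -1
p(1) = ⊕ of these = min[6, 2, 10, -1] = -1.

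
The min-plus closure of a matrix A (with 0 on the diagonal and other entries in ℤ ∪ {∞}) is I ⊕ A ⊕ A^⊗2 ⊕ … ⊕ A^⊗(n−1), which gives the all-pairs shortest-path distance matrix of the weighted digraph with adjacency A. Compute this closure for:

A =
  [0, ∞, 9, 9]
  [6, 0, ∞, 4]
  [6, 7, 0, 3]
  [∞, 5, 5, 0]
Closure =
  [0, 14, 9, 9]
  [6, 0, 9, 4]
  [6, 7, 0, 3]
  [11, 5, 5, 0]

This is the Floyd-Warshall all-pairs shortest-path computation. For each intermediate vertex k = 0, 1, …, 3, update dist[i][j] ← min(dist[i][j], dist[i][k] + dist[k][j]). The final matrix gives, for each (i, j), the minimum total weight of any directed path from i to j (possibly empty when i = j).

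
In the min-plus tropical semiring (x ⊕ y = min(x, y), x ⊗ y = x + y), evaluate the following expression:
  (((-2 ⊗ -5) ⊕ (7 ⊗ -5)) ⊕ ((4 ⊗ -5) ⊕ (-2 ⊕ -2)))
(((-2 ⊗ -5) ⊕ (7 ⊗ -5)) ⊕ ((4 ⊗ -5) ⊕ (-2 ⊕ -2))) = -7

Expand innermost to outermost. Recall ⊕ takes the minimum of its arguments and ⊗ takes their sum. Working out the expression (((-2 ⊗ -5) ⊕ (7 ⊗ -5)) ⊕ ((4 ⊗ -5) ⊕ (-2 ⊕ -2))) gives -7.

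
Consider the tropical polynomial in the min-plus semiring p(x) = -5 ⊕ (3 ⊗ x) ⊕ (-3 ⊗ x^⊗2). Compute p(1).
p(1) = -5

A tropical monomial a ⊗ x^⊗i evaluates to a + i · x. Evaluating each term at x = 1:
  Term 0 contributes -5 + 0 · 1 = -5
  Term 1 contributes 3 + 1 · 1 = 4
  Term 2 contributes -3 + 2 · 1 = -1
p(1) = ⊕ of these = min[-5, 4, -1] = -5.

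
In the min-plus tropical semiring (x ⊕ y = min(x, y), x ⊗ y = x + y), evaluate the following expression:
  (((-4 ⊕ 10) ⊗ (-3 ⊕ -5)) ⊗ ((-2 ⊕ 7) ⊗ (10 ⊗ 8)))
(((-4 ⊕ 10) ⊗ (-3 ⊕ -5)) ⊗ ((-2 ⊕ 7) ⊗ (10 ⊗ 8))) = 7

Expand innermost to outermost. Recall ⊕ takes the minimum of its arguments and ⊗ takes their sum. Working out the expression (((-4 ⊕ 10) ⊗ (-3 ⊕ -5)) ⊗ ((-2 ⊕ 7) ⊗ (10 ⊗ 8))) gives 7.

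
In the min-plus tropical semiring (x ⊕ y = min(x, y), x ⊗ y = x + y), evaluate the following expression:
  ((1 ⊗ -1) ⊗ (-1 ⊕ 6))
((1 ⊗ -1) ⊗ (-1 ⊕ 6)) = -1

Expand innermost to outermost. Recall ⊕ takes the minimum of its arguments and ⊗ takes their sum. Working out the expression ((1 ⊗ -1) ⊗ (-1 ⊕ 6)) gives -1.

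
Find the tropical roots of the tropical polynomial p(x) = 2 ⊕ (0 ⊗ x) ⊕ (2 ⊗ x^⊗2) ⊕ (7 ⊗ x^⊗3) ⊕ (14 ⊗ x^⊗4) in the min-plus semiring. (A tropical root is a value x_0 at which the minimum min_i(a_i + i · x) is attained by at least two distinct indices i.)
Roots: {-7, -5, -2, 2}

Each tropical root is a break point of the lower envelope of the lines y = a_i + i · x (there are 5 lines, with slopes 0, 1, ..., 4). Only the lines that attain the minimum somewhere contribute to roots; other lines are dominated. Here the surviving (envelope) indices are i = 4, i = 3, i = 2, i = 1, i = 0.
Intersections between consecutive envelope lines give the roots: for adjacent envelope indices i < j the intersection is x = (a_i − a_j) / (j − i). Reading off the sorted break points: {-7, -5, -2, 2}.
Verification: at each break x_0, at least two indices attain the minimum of min_i(a_i + i · x_0).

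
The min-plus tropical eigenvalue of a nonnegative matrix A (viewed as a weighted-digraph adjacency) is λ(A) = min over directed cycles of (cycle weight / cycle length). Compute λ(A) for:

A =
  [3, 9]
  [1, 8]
λ(A) = 3

Enumerate directed cycles and compute their means (weight / length). Sample:
  cycle 0 → 0: weight = 3, length = 1, mean = 3/1 ≈ 3.000
  cycle 1 → 1: weight = 8, length = 1, mean = 8/1 ≈ 8.000
  cycle 0 → 1 → 0: weight = 10, length = 2, mean = 10/2 ≈ 5.000
  cycle 1 → 0 → 1: weight = 10, length = 2, mean = 10/2 ≈ 5.000
Minimum mean = 3.000, attained e.g. along the cycle 0 → 0 with weight 3 and length 1. So λ(A) = 3/1 = 3.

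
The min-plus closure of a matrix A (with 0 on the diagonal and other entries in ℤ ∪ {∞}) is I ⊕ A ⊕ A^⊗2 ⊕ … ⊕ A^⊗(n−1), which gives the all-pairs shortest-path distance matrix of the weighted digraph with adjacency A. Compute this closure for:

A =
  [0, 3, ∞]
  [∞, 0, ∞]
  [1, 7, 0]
Closure =
  [0, 3, ∞]
  [∞, 0, ∞]
  [1, 4, 0]

This is the Floyd-Warshall all-pairs shortest-path computation. For each intermediate vertex k = 0, 1, …, 2, update dist[i][j] ← min(dist[i][j], dist[i][k] + dist[k][j]). The final matrix gives, for each (i, j), the minimum total weight of any directed path from i to j (possibly empty when i = j).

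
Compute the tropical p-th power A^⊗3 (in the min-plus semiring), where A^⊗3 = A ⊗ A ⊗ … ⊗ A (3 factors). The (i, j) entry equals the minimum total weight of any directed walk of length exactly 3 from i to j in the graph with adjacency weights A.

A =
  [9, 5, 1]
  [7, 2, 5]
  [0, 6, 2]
A^⊗3 =
  [3, 6, 2]
  [7, 6, 6]
  [1, 7, 3]

Each entry (A^⊗3)_ij equals the minimum over all length-3 walks i = v_0 → v_1 → … → v_3 = j of Σ_t A[v_t][v_{t+1}]. For example, for (i, j) = (0, 2) we minimise over 9 possible intermediate vertex sequences; the minimum is 2, attained along the walk 0 → 2 → 0 → 2.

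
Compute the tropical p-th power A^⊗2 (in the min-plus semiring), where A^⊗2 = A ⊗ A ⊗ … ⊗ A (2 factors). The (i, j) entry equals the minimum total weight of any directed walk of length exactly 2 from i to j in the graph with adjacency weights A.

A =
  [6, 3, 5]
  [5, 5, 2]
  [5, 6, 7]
A^⊗2 =
  [8, 8, 5]
  [7, 8, 7]
  [11, 8, 8]

Each entry (A^⊗2)_ij equals the minimum over all length-2 walks i = v_0 → v_1 → … → v_2 = j of Σ_t A[v_t][v_{t+1}]. For example, for (i, j) = (0, 2) we minimise over 3 possible intermediate vertex sequences; the minimum is 5, attained along the walk 0 → 1 → 2.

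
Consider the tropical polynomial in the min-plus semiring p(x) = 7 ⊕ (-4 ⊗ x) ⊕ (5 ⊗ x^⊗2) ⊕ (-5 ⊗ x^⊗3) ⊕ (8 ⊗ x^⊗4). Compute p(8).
p(8) = 4

A tropical monomial a ⊗ x^⊗i evaluates to a + i · x. Evaluating each term at x = 8:
  Term 0 contributes 7 + 0 · 8 = 7
  Term 1 contributes -4 + 1 · 8 = 4
  Term 2 contributes 5 + 2 · 8 = 21
  Term 3 contributes -5 + 3 · 8 = 19
  Term 4 contributes 8 + 4 · 8 = 40
p(8) = ⊕ of these = min[7, 4, 21, 19, 40] = 4.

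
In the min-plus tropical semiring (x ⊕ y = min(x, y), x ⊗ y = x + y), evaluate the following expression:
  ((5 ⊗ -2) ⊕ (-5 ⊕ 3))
((5 ⊗ -2) ⊕ (-5 ⊕ 3)) = -5

Expand innermost to outermost. Recall ⊕ takes the minimum of its arguments and ⊗ takes their sum. Working out the expression ((5 ⊗ -2) ⊕ (-5 ⊕ 3)) gives -5.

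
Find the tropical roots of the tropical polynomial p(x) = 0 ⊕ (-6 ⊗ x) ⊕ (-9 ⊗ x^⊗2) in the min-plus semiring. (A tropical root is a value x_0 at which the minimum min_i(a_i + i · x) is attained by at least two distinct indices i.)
Roots: {3, 6}

Each tropical root is a break point of the lower envelope of the lines y = a_i + i · x (there are 3 lines, with slopes 0, 1, ..., 2). Only the lines that attain the minimum somewhere contribute to roots; other lines are dominated. Here the surviving (envelope) indices are i = 2, i = 1, i = 0.
Intersections between consecutive envelope lines give the roots: for adjacent envelope indices i < j the intersection is x = (a_i − a_j) / (j − i). Reading off the sorted break points: {3, 6}.
Verification: at each break x_0, at least two indices attain the minimum of min_i(a_i + i · x_0).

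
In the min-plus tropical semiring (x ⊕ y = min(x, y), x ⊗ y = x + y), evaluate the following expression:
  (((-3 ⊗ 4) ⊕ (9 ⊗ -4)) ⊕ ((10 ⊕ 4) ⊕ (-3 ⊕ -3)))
(((-3 ⊗ 4) ⊕ (9 ⊗ -4)) ⊕ ((10 ⊕ 4) ⊕ (-3 ⊕ -3))) = -3

Expand innermost to outermost. Recall ⊕ takes the minimum of its arguments and ⊗ takes their sum. Working out the expression (((-3 ⊗ 4) ⊕ (9 ⊗ -4)) ⊕ ((10 ⊕ 4) ⊕ (-3 ⊕ -3))) gives -3.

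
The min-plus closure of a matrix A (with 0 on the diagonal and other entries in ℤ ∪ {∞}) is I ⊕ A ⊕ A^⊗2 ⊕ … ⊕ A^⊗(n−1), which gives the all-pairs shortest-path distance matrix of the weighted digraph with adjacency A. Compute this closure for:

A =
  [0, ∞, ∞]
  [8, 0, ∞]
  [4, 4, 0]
Closure =
  [0, ∞, ∞]
  [8, 0, ∞]
  [4, 4, 0]

This is the Floyd-Warshall all-pairs shortest-path computation. For each intermediate vertex k = 0, 1, …, 2, update dist[i][j] ← min(dist[i][j], dist[i][k] + dist[k][j]). The final matrix gives, for each (i, j), the minimum total weight of any directed path from i to j (possibly empty when i = j).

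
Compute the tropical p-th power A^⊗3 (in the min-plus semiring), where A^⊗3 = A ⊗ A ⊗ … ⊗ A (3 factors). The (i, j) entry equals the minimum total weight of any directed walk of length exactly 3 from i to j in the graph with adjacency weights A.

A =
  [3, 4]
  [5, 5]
A^⊗3 =
  [9, 10]
  [11, 12]

Each entry (A^⊗3)_ij equals the minimum over all length-3 walks i = v_0 → v_1 → … → v_3 = j of Σ_t A[v_t][v_{t+1}]. For example, for (i, j) = (0, 1) we minimise over 4 possible intermediate vertex sequences; the minimum is 10, attained along the walk 0 → 0 → 0 → 1.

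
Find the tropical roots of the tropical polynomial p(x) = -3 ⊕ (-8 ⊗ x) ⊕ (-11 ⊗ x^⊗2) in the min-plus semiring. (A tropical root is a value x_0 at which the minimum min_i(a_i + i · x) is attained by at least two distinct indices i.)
Roots: {3, 5}

Each tropical root is a break point of the lower envelope of the lines y = a_i + i · x (there are 3 lines, with slopes 0, 1, ..., 2). Only the lines that attain the minimum somewhere contribute to roots; other lines are dominated. Here the surviving (envelope) indices are i = 2, i = 1, i = 0.
Intersections between consecutive envelope lines give the roots: for adjacent envelope indices i < j the intersection is x = (a_i − a_j) / (j − i). Reading off the sorted break points: {3, 5}.
Verification: at each break x_0, at least two indices attain the minimum of min_i(a_i + i · x_0).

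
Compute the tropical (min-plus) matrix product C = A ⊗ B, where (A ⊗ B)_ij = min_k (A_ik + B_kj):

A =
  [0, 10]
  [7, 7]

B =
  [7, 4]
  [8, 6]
A ⊗ B =
  [7, 4]
  [14, 11]

Apply the min-plus product entry-by-entry:
  C[0][0] = min over k of (A[0][0] + B[0][0] = 0 + 7 = 7, A[0][1] + B[1][0] = 10 + 8 = 18) = 7 (attained at k = 0)
  C[0][1] = min over k of (A[0][0] + B[0][1] = 0 + 4 = 4, A[0][1] + B[1][1] = 10 + 6 = 16) = 4 (attained at k = 0)
  C[1][0] = min over k of (A[1][0] + B[0][0] = 7 + 7 = 14, A[1][1] + B[1][0] = 7 + 8 = 15) = 14 (attained at k = 0)
  C[1][1] = min over k of (A[1][0] + B[0][1] = 7 + 4 = 11, A[1][1] + B[1][1] = 7 + 6 = 13) = 11 (attained at k = 0)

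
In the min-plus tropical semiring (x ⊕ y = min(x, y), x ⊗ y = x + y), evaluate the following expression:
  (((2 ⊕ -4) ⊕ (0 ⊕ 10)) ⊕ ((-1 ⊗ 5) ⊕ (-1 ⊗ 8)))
(((2 ⊕ -4) ⊕ (0 ⊕ 10)) ⊕ ((-1 ⊗ 5) ⊕ (-1 ⊗ 8))) = -4

Expand innermost to outermost. Recall ⊕ takes the minimum of its arguments and ⊗ takes their sum. Working out the expression (((2 ⊕ -4) ⊕ (0 ⊕ 10)) ⊕ ((-1 ⊗ 5) ⊕ (-1 ⊗ 8))) gives -4.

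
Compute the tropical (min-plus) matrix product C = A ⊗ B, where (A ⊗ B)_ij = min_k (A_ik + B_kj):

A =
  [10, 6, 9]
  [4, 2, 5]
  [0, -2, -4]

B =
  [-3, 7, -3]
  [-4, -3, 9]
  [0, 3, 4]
A ⊗ B =
  [2, 3, 7]
  [-2, -1, 1]
  [-6, -5, -3]

Apply the min-plus product entry-by-entry:
  C[0][0] = min over k of (A[0][0] + B[0][0] = 10 + -3 = 7, A[0][1] + B[1][0] = 6 + -4 = 2, A[0][2] + B[2][0] = 9 + 0 = 9) = 2 (attained at k = 1)
  C[0][1] = min over k of (A[0][0] + B[0][1] = 10 + 7 = 17, A[0][1] + B[1][1] = 6 + -3 = 3, A[0][2] + B[2][1] = 9 + 3 = 12) = 3 (attained at k = 1)
  C[0][2] = min over k of (A[0][0] + B[0][2] = 10 + -3 = 7, A[0][1] + B[1][2] = 6 + 9 = 15, A[0][2] + B[2][2] = 9 + 4 = 13) = 7 (attained at k = 0)
  C[1][0] = min over k of (A[1][0] + B[0][0] = 4 + -3 = 1, A[1][1] + B[1][0] = 2 + -4 = -2, A[1][2] + B[2][0] = 5 + 0 = 5) = -2 (attained at k = 1)
  C[1][1] = min over k of (A[1][0] + B[0][1] = 4 + 7 = 11, A[1][1] + B[1][1] = 2 + -3 = -1, A[1][2] + B[2][1] = 5 + 3 = 8) = -1 (attained at k = 1)
  C[1][2] = min over k of (A[1][0] + B[0][2] = 4 + -3 = 1, A[1][1] + B[1][2] = 2 + 9 = 11, A[1][2] + B[2][2] = 5 + 4 = 9) = 1 (attained at k = 0)
  C[2][0] = min over k of (A[2][0] + B[0][0] = 0 + -3 = -3, A[2][1] + B[1][0] = -2 + -4 = -6, A[2][2] + B[2][0] = -4 + 0 = -4) = -6 (attained at k = 1)
  C[2][1] = min over k of (A[2][0] + B[0][1] = 0 + 7 = 7, A[2][1] + B[1][1] = -2 + -3 = -5, A[2][2] + B[2][1] = -4 + 3 = -1) = -5 (attained at k = 1)
  C[2][2] = min over k of (A[2][0] + B[0][2] = 0 + -3 = -3, A[2][1] + B[1][2] = -2 + 9 = 7, A[2][2] + B[2][2] = -4 + 4 = 0) = -3 (attained at k = 0)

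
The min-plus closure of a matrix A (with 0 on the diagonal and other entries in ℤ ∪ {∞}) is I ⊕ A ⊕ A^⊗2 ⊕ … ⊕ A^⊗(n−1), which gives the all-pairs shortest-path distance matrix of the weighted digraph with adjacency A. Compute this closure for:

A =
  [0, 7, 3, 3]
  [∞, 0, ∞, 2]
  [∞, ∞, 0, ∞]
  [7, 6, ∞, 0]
Closure =
  [0, 7, 3, 3]
  [9, 0, 12, 2]
  [∞, ∞, 0, ∞]
  [7, 6, 10, 0]

This is the Floyd-Warshall all-pairs shortest-path computation. For each intermediate vertex k = 0, 1, …, 3, update dist[i][j] ← min(dist[i][j], dist[i][k] + dist[k][j]). The final matrix gives, for each (i, j), the minimum total weight of any directed path from i to j (possibly empty when i = j).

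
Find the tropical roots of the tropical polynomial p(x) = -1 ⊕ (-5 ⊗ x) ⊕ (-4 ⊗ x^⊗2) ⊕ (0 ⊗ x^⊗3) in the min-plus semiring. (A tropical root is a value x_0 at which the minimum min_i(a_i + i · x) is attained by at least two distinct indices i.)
Roots: {-4, -1, 4}

Each tropical root is a break point of the lower envelope of the lines y = a_i + i · x (there are 4 lines, with slopes 0, 1, ..., 3). Only the lines that attain the minimum somewhere contribute to roots; other lines are dominated. Here the surviving (envelope) indices are i = 3, i = 2, i = 1, i = 0.
Intersections between consecutive envelope lines give the roots: for adjacent envelope indices i < j the intersection is x = (a_i − a_j) / (j − i). Reading off the sorted break points: {-4, -1, 4}.
Verification: at each break x_0, at least two indices attain the minimum of min_i(a_i + i · x_0).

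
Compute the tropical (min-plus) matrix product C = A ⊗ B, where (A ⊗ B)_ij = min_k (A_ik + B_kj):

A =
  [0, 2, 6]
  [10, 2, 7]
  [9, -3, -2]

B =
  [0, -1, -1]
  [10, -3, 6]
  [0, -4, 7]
A ⊗ B =
  [0, -1, -1]
  [7, -1, 8]
  [-2, -6, 3]

Apply the min-plus product entry-by-entry:
  C[0][0] = min over k of (A[0][0] + B[0][0] = 0 + 0 = 0, A[0][1] + B[1][0] = 2 + 10 = 12, A[0][2] + B[2][0] = 6 + 0 = 6) = 0 (attained at k = 0)
  C[0][1] = min over k of (A[0][0] + B[0][1] = 0 + -1 = -1, A[0][1] + B[1][1] = 2 + -3 = -1, A[0][2] + B[2][1] = 6 + -4 = 2) = -1 (attained at k = 0)
  C[0][2] = min over k of (A[0][0] + B[0][2] = 0 + -1 = -1, A[0][1] + B[1][2] = 2 + 6 = 8, A[0][2] + B[2][2] = 6 + 7 = 13) = -1 (attained at k = 0)
  C[1][0] = min over k of (A[1][0] + B[0][0] = 10 + 0 = 10, A[1][1] + B[1][0] = 2 + 10 = 12, A[1][2] + B[2][0] = 7 + 0 = 7) = 7 (attained at k = 2)
  C[1][1] = min over k of (A[1][0] + B[0][1] = 10 + -1 = 9, A[1][1] + B[1][1] = 2 + -3 = -1, A[1][2] + B[2][1] = 7 + -4 = 3) = -1 (attained at k = 1)
  C[1][2] = min over k of (A[1][0] + B[0][2] = 10 + -1 = 9, A[1][1] + B[1][2] = 2 + 6 = 8, A[1][2] + B[2][2] = 7 + 7 = 14) = 8 (attained at k = 1)
  C[2][0] = min over k of (A[2][0] + B[0][0] = 9 + 0 = 9, A[2][1] + B[1][0] = -3 + 10 = 7, A[2][2] + B[2][0] = -2 + 0 = -2) = -2 (attained at k = 2)
  C[2][1] = min over k of (A[2][0] + B[0][1] = 9 + -1 = 8, A[2][1] + B[1][1] = -3 + -3 = -6, A[2][2] + B[2][1] = -2 + -4 = -6) = -6 (attained at k = 1)
  C[2][2] = min over k of (A[2][0] + B[0][2] = 9 + -1 = 8, A[2][1] + B[1][2] = -3 + 6 = 3, A[2][2] + B[2][2] = -2 + 7 = 5) = 3 (attained at k = 1)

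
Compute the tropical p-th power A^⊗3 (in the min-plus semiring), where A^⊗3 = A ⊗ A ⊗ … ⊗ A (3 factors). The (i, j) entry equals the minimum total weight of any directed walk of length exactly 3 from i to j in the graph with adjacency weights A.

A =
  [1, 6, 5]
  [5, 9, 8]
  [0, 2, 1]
A^⊗3 =
  [3, 8, 7]
  [7, 11, 10]
  [2, 4, 3]

Each entry (A^⊗3)_ij equals the minimum over all length-3 walks i = v_0 → v_1 → … → v_3 = j of Σ_t A[v_t][v_{t+1}]. For example, for (i, j) = (0, 2) we minimise over 9 possible intermediate vertex sequences; the minimum is 7, attained along the walk 0 → 0 → 0 → 2.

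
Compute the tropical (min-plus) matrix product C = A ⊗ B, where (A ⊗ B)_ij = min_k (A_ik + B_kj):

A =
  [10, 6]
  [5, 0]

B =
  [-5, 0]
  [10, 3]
A ⊗ B =
  [5, 9]
  [0, 3]

Apply the min-plus product entry-by-entry:
  C[0][0] = min over k of (A[0][0] + B[0][0] = 10 + -5 = 5, A[0][1] + B[1][0] = 6 + 10 = 16) = 5 (attained at k = 0)
  C[0][1] = min over k of (A[0][0] + B[0][1] = 10 + 0 = 10, A[0][1] + B[1][1] = 6 + 3 = 9) = 9 (attained at k = 1)
  C[1][0] = min over k of (A[1][0] + B[0][0] = 5 + -5 = 0, A[1][1] + B[1][0] = 0 + 10 = 10) = 0 (attained at k = 0)
  C[1][1] = min over k of (A[1][0] + B[0][1] = 5 + 0 = 5, A[1][1] + B[1][1] = 0 + 3 = 3) = 3 (attained at k = 1)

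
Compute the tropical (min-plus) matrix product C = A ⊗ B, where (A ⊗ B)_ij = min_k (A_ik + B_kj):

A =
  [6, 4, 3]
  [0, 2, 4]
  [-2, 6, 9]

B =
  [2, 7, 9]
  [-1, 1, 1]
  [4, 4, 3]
A ⊗ B =
  [3, 5, 5]
  [1, 3, 3]
  [0, 5, 7]

Apply the min-plus product entry-by-entry:
  C[0][0] = min over k of (A[0][0] + B[0][0] = 6 + 2 = 8, A[0][1] + B[1][0] = 4 + -1 = 3, A[0][2] + B[2][0] = 3 + 4 = 7) = 3 (attained at k = 1)
  C[0][1] = min over k of (A[0][0] + B[0][1] = 6 + 7 = 13, A[0][1] + B[1][1] = 4 + 1 = 5, A[0][2] + B[2][1] = 3 + 4 = 7) = 5 (attained at k = 1)
  C[0][2] = min over k of (A[0][0] + B[0][2] = 6 + 9 = 15, A[0][1] + B[1][2] = 4 + 1 = 5, A[0][2] + B[2][2] = 3 + 3 = 6) = 5 (attained at k = 1)
  C[1][0] = min over k of (A[1][0] + B[0][0] = 0 + 2 = 2, A[1][1] + B[1][0] = 2 + -1 = 1, A[1][2] + B[2][0] = 4 + 4 = 8) = 1 (attained at k = 1)
  C[1][1] = min over k of (A[1][0] + B[0][1] = 0 + 7 = 7, A[1][1] + B[1][1] = 2 + 1 = 3, A[1][2] + B[2][1] = 4 + 4 = 8) = 3 (attained at k = 1)
  C[1][2] = min over k of (A[1][0] + B[0][2] = 0 + 9 = 9, A[1][1] + B[1][2] = 2 + 1 = 3, A[1][2] + B[2][2] = 4 + 3 = 7) = 3 (attained at k = 1)
  C[2][0] = min over k of (A[2][0] + B[0][0] = -2 + 2 = 0, A[2][1] + B[1][0] = 6 + -1 = 5, A[2][2] + B[2][0] = 9 + 4 = 13) = 0 (attained at k = 0)
  C[2][1] = min over k of (A[2][0] + B[0][1] = -2 + 7 = 5, A[2][1] + B[1][1] = 6 + 1 = 7, A[2][2] + B[2][1] = 9 + 4 = 13) = 5 (attained at k = 0)
  C[2][2] = min over k of (A[2][0] + B[0][2] = -2 + 9 = 7, A[2][1] + B[1][2] = 6 + 1 = 7, A[2][2] + B[2][2] = 9 + 3 = 12) = 7 (attained at k = 0)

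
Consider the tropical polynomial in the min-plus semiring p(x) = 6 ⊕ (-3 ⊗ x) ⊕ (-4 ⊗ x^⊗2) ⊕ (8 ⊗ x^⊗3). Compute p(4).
p(4) = 1

A tropical monomial a ⊗ x^⊗i evaluates to a + i · x. Evaluating each term at x = 4:
  Term 0 contributes 6 + 0 · 4 = 6
  Term 1 contributes -3 + 1 · 4 = 1
  Term 2 contributes -4 + 2 · 4 = 4
  Term 3 contributes 8 + 3 · 4 = 20
p(4) = ⊕ of these = min[6, 1, 4, 20] = 1.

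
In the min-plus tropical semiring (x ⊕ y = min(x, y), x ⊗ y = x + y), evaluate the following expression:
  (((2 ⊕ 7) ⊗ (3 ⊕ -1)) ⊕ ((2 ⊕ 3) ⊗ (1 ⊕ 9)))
(((2 ⊕ 7) ⊗ (3 ⊕ -1)) ⊕ ((2 ⊕ 3) ⊗ (1 ⊕ 9))) = 1

Expand innermost to outermost. Recall ⊕ takes the minimum of its arguments and ⊗ takes their sum. Working out the expression (((2 ⊕ 7) ⊗ (3 ⊕ -1)) ⊕ ((2 ⊕ 3) ⊗ (1 ⊕ 9))) gives 1.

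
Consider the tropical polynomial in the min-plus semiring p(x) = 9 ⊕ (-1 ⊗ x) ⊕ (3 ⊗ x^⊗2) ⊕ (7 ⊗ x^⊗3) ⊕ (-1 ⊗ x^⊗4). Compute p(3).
p(3) = 2

A tropical monomial a ⊗ x^⊗i evaluates to a + i · x. Evaluating each term at x = 3:
  Term 0 contributes 9 + 0 · 3 = 9
  Term 1 contributes -1 + 1 · 3 = 2
  Term 2 contributes 3 + 2 · 3 = 9
  Term 3 contributes 7 + 3 · 3 = 16
  Term 4 contributes -1 + 4 · 3 = 11
p(3) = ⊕ of these = min[9, 2, 9, 16, 11] = 2.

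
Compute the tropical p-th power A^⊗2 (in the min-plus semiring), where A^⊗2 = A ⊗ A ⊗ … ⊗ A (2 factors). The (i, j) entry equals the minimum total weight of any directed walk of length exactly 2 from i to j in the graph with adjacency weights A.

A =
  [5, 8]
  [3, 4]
A^⊗2 =
  [10, 12]
  [7, 8]

Each entry (A^⊗2)_ij equals the minimum over all length-2 walks i = v_0 → v_1 → … → v_2 = j of Σ_t A[v_t][v_{t+1}]. For example, for (i, j) = (0, 1) we minimise over 2 possible intermediate vertex sequences; the minimum is 12, attained along the walk 0 → 1 → 1.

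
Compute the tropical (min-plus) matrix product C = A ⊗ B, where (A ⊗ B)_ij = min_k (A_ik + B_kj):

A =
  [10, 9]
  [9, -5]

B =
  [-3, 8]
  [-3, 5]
A ⊗ B =
  [6, 14]
  [-8, 0]

Apply the min-plus product entry-by-entry:
  C[0][0] = min over k of (A[0][0] + B[0][0] = 10 + -3 = 7, A[0][1] + B[1][0] = 9 + -3 = 6) = 6 (attained at k = 1)
  C[0][1] = min over k of (A[0][0] + B[0][1] = 10 + 8 = 18, A[0][1] + B[1][1] = 9 + 5 = 14) = 14 (attained at k = 1)
  C[1][0] = min over k of (A[1][0] + B[0][0] = 9 + -3 = 6, A[1][1] + B[1][0] = -5 + -3 = -8) = -8 (attained at k = 1)
  C[1][1] = min over k of (A[1][0] + B[0][1] = 9 + 8 = 17, A[1][1] + B[1][1] = -5 + 5 = 0) = 0 (attained at k = 1)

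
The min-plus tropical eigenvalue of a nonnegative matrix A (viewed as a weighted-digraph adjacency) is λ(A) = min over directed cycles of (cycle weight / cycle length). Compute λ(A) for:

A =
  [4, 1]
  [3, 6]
λ(A) = 2

Enumerate directed cycles and compute their means (weight / length). Sample:
  cycle 0 → 0: weight = 4, length = 1, mean = 4/1 ≈ 4.000
  cycle 1 → 1: weight = 6, length = 1, mean = 6/1 ≈ 6.000
  cycle 0 → 1 → 0: weight = 4, length = 2, mean = 4/2 ≈ 2.000
  cycle 1 → 0 → 1: weight = 4, length = 2, mean = 4/2 ≈ 2.000
Minimum mean = 2.000, attained e.g. along the cycle 0 → 1 → 0 with weight 4 and length 2. So λ(A) = 4/2 = 2.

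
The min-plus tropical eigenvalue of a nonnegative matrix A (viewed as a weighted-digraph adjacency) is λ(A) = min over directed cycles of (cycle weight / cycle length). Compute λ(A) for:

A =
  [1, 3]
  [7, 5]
λ(A) = 1

Enumerate directed cycles and compute their means (weight / length). Sample:
  cycle 0 → 0: weight = 1, length = 1, mean = 1/1 ≈ 1.000
  cycle 1 → 1: weight = 5, length = 1, mean = 5/1 ≈ 5.000
  cycle 0 → 1 → 0: weight = 10, length = 2, mean = 10/2 ≈ 5.000
  cycle 1 → 0 → 1: weight = 10, length = 2, mean = 10/2 ≈ 5.000
Minimum mean = 1.000, attained e.g. along the cycle 0 → 0 with weight 1 and length 1. So λ(A) = 1/1 = 1.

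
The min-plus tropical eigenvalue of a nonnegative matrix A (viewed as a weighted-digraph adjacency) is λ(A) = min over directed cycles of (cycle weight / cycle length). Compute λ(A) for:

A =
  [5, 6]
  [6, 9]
λ(A) = 5

Enumerate directed cycles and compute their means (weight / length). Sample:
  cycle 0 → 0: weight = 5, length = 1, mean = 5/1 ≈ 5.000
  cycle 1 → 1: weight = 9, length = 1, mean = 9/1 ≈ 9.000
  cycle 0 → 1 → 0: weight = 12, length = 2, mean = 12/2 ≈ 6.000
  cycle 1 → 0 → 1: weight = 12, length = 2, mean = 12/2 ≈ 6.000
Minimum mean = 5.000, attained e.g. along the cycle 0 → 0 with weight 5 and length 1. So λ(A) = 5/1 = 5.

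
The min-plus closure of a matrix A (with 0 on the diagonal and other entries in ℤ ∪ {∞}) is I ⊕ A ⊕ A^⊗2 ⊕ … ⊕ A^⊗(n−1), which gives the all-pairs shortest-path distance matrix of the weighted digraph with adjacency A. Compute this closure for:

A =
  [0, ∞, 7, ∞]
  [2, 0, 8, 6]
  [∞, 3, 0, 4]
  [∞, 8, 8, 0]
Closure =
  [0, 10, 7, 11]
  [2, 0, 8, 6]
  [5, 3, 0, 4]
  [10, 8, 8, 0]

This is the Floyd-Warshall all-pairs shortest-path computation. For each intermediate vertex k = 0, 1, …, 3, update dist[i][j] ← min(dist[i][j], dist[i][k] + dist[k][j]). The final matrix gives, for each (i, j), the minimum total weight of any directed path from i to j (possibly empty when i = j).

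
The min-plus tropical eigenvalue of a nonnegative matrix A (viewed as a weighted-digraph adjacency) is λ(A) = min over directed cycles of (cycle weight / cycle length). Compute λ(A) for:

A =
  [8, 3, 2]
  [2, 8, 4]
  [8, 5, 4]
λ(A) = 5/2

Enumerate directed cycles and compute their means (weight / length). Sample:
  cycle 0 → 0: weight = 8, length = 1, mean = 8/1 ≈ 8.000
  cycle 1 → 1: weight = 8, length = 1, mean = 8/1 ≈ 8.000
  cycle 2 → 2: weight = 4, length = 1, mean = 4/1 ≈ 4.000
  cycle 0 → 1 → 0: weight = 5, length = 2, mean = 5/2 ≈ 2.500
  cycle 0 → 2 → 0: weight = 10, length = 2, mean = 10/2 ≈ 5.000
  cycle 1 → 0 → 1: weight = 5, length = 2, mean = 5/2 ≈ 2.500
Minimum mean = 2.500, attained e.g. along the cycle 0 → 1 → 0 with weight 5 and length 2. So λ(A) = 5/2 = 5/2.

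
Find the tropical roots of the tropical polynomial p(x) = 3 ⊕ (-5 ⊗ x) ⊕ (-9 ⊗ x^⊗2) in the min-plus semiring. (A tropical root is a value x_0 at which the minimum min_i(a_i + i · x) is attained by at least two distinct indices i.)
Roots: {4, 8}

Each tropical root is a break point of the lower envelope of the lines y = a_i + i · x (there are 3 lines, with slopes 0, 1, ..., 2). Only the lines that attain the minimum somewhere contribute to roots; other lines are dominated. Here the surviving (envelope) indices are i = 2, i = 1, i = 0.
Intersections between consecutive envelope lines give the roots: for adjacent envelope indices i < j the intersection is x = (a_i − a_j) / (j − i). Reading off the sorted break points: {4, 8}.
Verification: at each break x_0, at least two indices attain the minimum of min_i(a_i + i · x_0).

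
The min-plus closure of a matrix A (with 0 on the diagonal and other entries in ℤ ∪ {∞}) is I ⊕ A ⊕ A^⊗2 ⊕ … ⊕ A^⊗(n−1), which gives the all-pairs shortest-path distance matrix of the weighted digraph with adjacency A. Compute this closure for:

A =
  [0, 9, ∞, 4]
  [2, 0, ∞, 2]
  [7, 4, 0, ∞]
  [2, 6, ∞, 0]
Closure =
  [0, 9, ∞, 4]
  [2, 0, ∞, 2]
  [6, 4, 0, 6]
  [2, 6, ∞, 0]

This is the Floyd-Warshall all-pairs shortest-path computation. For each intermediate vertex k = 0, 1, …, 3, update dist[i][j] ← min(dist[i][j], dist[i][k] + dist[k][j]). The final matrix gives, for each (i, j), the minimum total weight of any directed path from i to j (possibly empty when i = j).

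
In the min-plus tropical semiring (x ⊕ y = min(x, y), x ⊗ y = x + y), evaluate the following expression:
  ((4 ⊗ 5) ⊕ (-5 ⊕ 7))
((4 ⊗ 5) ⊕ (-5 ⊕ 7)) = -5

Expand innermost to outermost. Recall ⊕ takes the minimum of its arguments and ⊗ takes their sum. Working out the expression ((4 ⊗ 5) ⊕ (-5 ⊕ 7)) gives -5.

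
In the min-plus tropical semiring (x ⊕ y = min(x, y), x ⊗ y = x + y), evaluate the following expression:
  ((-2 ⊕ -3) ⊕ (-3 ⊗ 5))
((-2 ⊕ -3) ⊕ (-3 ⊗ 5)) = -3

Expand innermost to outermost. Recall ⊕ takes the minimum of its arguments and ⊗ takes their sum. Working out the expression ((-2 ⊕ -3) ⊕ (-3 ⊗ 5)) gives -3.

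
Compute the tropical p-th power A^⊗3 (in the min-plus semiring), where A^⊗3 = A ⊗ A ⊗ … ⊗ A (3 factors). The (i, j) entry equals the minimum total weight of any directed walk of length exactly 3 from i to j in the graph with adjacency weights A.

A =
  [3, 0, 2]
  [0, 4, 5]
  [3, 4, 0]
A^⊗3 =
  [3, 0, 2]
  [0, 3, 2]
  [3, 3, 0]

Each entry (A^⊗3)_ij equals the minimum over all length-3 walks i = v_0 → v_1 → … → v_3 = j of Σ_t A[v_t][v_{t+1}]. For example, for (i, j) = (0, 2) we minimise over 9 possible intermediate vertex sequences; the minimum is 2, attained along the walk 0 → 1 → 0 → 2.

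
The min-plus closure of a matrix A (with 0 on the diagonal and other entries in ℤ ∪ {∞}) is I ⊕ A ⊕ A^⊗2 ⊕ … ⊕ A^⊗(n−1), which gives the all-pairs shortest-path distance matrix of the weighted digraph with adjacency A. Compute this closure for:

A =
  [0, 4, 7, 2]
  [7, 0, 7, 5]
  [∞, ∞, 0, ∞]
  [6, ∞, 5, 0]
Closure =
  [0, 4, 7, 2]
  [7, 0, 7, 5]
  [∞, ∞, 0, ∞]
  [6, 10, 5, 0]

This is the Floyd-Warshall all-pairs shortest-path computation. For each intermediate vertex k = 0, 1, …, 3, update dist[i][j] ← min(dist[i][j], dist[i][k] + dist[k][j]). The final matrix gives, for each (i, j), the minimum total weight of any directed path from i to j (possibly empty when i = j).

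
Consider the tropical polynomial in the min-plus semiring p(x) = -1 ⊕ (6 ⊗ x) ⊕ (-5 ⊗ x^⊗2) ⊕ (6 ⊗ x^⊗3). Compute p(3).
p(3) = -1

A tropical monomial a ⊗ x^⊗i evaluates to a + i · x. Evaluating each term at x = 3:
  Term 0 contributes -1 + 0 · 3 = -1
  Term 1 contributes 6 + 1 · 3 = 9
  Term 2 contributes -5 + 2 · 3 = 1
  Term 3 contributes 6 + 3 · 3 = 15
p(3) = ⊕ of these = min[-1, 9, 1, 15] = -1.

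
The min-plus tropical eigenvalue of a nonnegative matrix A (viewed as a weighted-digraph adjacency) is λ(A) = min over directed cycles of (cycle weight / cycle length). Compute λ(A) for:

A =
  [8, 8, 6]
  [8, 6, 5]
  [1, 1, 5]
λ(A) = 3

Enumerate directed cycles and compute their means (weight / length). Sample:
  cycle 0 → 0: weight = 8, length = 1, mean = 8/1 ≈ 8.000
  cycle 1 → 1: weight = 6, length = 1, mean = 6/1 ≈ 6.000
  cycle 2 → 2: weight = 5, length = 1, mean = 5/1 ≈ 5.000
  cycle 0 → 1 → 0: weight = 16, length = 2, mean = 16/2 ≈ 8.000
  cycle 0 → 2 → 0: weight = 7, length = 2, mean = 7/2 ≈ 3.500
  cycle 1 → 0 → 1: weight = 16, length = 2, mean = 16/2 ≈ 8.000
Minimum mean = 3.000, attained e.g. along the cycle 1 → 2 → 1 with weight 6 and length 2. So λ(A) = 6/2 = 3.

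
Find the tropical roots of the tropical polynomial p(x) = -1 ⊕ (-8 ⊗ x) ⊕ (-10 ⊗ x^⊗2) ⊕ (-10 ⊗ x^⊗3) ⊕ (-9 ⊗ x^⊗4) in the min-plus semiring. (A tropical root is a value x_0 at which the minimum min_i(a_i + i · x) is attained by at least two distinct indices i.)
Roots: {-1, 0, 2, 7}

Each tropical root is a break point of the lower envelope of the lines y = a_i + i · x (there are 5 lines, with slopes 0, 1, ..., 4). Only the lines that attain the minimum somewhere contribute to roots; other lines are dominated. Here the surviving (envelope) indices are i = 4, i = 3, i = 2, i = 1, i = 0.
Intersections between consecutive envelope lines give the roots: for adjacent envelope indices i < j the intersection is x = (a_i − a_j) / (j − i). Reading off the sorted break points: {-1, 0, 2, 7}.
Verification: at each break x_0, at least two indices attain the minimum of min_i(a_i + i · x_0).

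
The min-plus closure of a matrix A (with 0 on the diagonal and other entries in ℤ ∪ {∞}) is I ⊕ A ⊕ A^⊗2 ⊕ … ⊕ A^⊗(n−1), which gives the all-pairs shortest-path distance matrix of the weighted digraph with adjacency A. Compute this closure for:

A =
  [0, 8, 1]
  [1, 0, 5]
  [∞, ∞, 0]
Closure =
  [0, 8, 1]
  [1, 0, 2]
  [∞, ∞, 0]

This is the Floyd-Warshall all-pairs shortest-path computation. For each intermediate vertex k = 0, 1, …, 2, update dist[i][j] ← min(dist[i][j], dist[i][k] + dist[k][j]). The final matrix gives, for each (i, j), the minimum total weight of any directed path from i to j (possibly empty when i = j).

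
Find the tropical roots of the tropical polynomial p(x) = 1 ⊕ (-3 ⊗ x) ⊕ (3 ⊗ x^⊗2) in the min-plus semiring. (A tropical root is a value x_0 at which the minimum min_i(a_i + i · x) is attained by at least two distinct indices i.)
Roots: {-6, 4}

Each tropical root is a break point of the lower envelope of the lines y = a_i + i · x (there are 3 lines, with slopes 0, 1, ..., 2). Only the lines that attain the minimum somewhere contribute to roots; other lines are dominated. Here the surviving (envelope) indices are i = 2, i = 1, i = 0.
Intersections between consecutive envelope lines give the roots: for adjacent envelope indices i < j the intersection is x = (a_i − a_j) / (j − i). Reading off the sorted break points: {-6, 4}.
Verification: at each break x_0, at least two indices attain the minimum of min_i(a_i + i · x_0).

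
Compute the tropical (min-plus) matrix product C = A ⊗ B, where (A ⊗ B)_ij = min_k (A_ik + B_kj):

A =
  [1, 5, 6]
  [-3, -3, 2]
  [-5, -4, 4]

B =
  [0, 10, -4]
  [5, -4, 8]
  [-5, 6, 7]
A ⊗ B =
  [1, 1, -3]
  [-3, -7, -7]
  [-5, -8, -9]

Apply the min-plus product entry-by-entry:
  C[0][0] = min over k of (A[0][0] + B[0][0] = 1 + 0 = 1, A[0][1] + B[1][0] = 5 + 5 = 10, A[0][2] + B[2][0] = 6 + -5 = 1) = 1 (attained at k = 0)
  C[0][1] = min over k of (A[0][0] + B[0][1] = 1 + 10 = 11, A[0][1] + B[1][1] = 5 + -4 = 1, A[0][2] + B[2][1] = 6 + 6 = 12) = 1 (attained at k = 1)
  C[0][2] = min over k of (A[0][0] + B[0][2] = 1 + -4 = -3, A[0][1] + B[1][2] = 5 + 8 = 13, A[0][2] + B[2][2] = 6 + 7 = 13) = -3 (attained at k = 0)
  C[1][0] = min over k of (A[1][0] + B[0][0] = -3 + 0 = -3, A[1][1] + B[1][0] = -3 + 5 = 2, A[1][2] + B[2][0] = 2 + -5 = -3) = -3 (attained at k = 0)
  C[1][1] = min over k of (A[1][0] + B[0][1] = -3 + 10 = 7, A[1][1] + B[1][1] = -3 + -4 = -7, A[1][2] + B[2][1] = 2 + 6 = 8) = -7 (attained at k = 1)
  C[1][2] = min over k of (A[1][0] + B[0][2] = -3 + -4 = -7, A[1][1] + B[1][2] = -3 + 8 = 5, A[1][2] + B[2][2] = 2 + 7 = 9) = -7 (attained at k = 0)
  C[2][0] = min over k of (A[2][0] + B[0][0] = -5 + 0 = -5, A[2][1] + B[1][0] = -4 + 5 = 1, A[2][2] + B[2][0] = 4 + -5 = -1) = -5 (attained at k = 0)
  C[2][1] = min over k of (A[2][0] + B[0][1] = -5 + 10 = 5, A[2][1] + B[1][1] = -4 + -4 = -8, A[2][2] + B[2][1] = 4 + 6 = 10) = -8 (attained at k = 1)
  C[2][2] = min over k of (A[2][0] + B[0][2] = -5 + -4 = -9, A[2][1] + B[1][2] = -4 + 8 = 4, A[2][2] + B[2][2] = 4 + 7 = 11) = -9 (attained at k = 0)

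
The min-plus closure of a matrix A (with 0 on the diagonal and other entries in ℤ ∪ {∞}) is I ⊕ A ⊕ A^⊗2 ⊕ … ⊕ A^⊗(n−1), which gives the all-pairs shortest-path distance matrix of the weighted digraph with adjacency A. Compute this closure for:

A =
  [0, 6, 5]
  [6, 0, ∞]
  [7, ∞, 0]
Closure =
  [0, 6, 5]
  [6, 0, 11]
  [7, 13, 0]

This is the Floyd-Warshall all-pairs shortest-path computation. For each intermediate vertex k = 0, 1, …, 2, update dist[i][j] ← min(dist[i][j], dist[i][k] + dist[k][j]). The final matrix gives, for each (i, j), the minimum total weight of any directed path from i to j (possibly empty when i = j).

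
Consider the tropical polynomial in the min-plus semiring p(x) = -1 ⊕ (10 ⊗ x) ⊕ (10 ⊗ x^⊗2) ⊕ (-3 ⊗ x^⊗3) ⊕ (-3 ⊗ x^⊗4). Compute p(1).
p(1) = -1

A tropical monomial a ⊗ x^⊗i evaluates to a + i · x. Evaluating each term at x = 1:
  Term 0 contributes -1 + 0 · 1 = -1
  Term 1 contributes 10 + 1 · 1 = 11
  Term 2 contributes 10 + 2 · 1 = 12
  Term 3 contributes -3 + 3 · 1 = 0
  Term 4 contributes -3 + 4 · 1 = 1
p(1) = ⊕ of these = min[-1, 11, 12, 0, 1] = -1.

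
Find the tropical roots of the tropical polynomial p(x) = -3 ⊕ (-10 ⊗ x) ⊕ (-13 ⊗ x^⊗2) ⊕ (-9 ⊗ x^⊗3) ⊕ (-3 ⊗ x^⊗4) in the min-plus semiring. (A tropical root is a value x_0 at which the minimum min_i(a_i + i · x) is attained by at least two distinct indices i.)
Roots: {-6, -4, 3, 7}

Each tropical root is a break point of the lower envelope of the lines y = a_i + i · x (there are 5 lines, with slopes 0, 1, ..., 4). Only the lines that attain the minimum somewhere contribute to roots; other lines are dominated. Here the surviving (envelope) indices are i = 4, i = 3, i = 2, i = 1, i = 0.
Intersections between consecutive envelope lines give the roots: for adjacent envelope indices i < j the intersection is x = (a_i − a_j) / (j − i). Reading off the sorted break points: {-6, -4, 3, 7}.
Verification: at each break x_0, at least two indices attain the minimum of min_i(a_i + i · x_0).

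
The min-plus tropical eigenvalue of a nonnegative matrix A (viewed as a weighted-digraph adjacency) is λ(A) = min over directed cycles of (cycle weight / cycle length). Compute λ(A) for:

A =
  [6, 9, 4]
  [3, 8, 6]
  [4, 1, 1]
λ(A) = 1

Enumerate directed cycles and compute their means (weight / length). Sample:
  cycle 0 → 0: weight = 6, length = 1, mean = 6/1 ≈ 6.000
  cycle 1 → 1: weight = 8, length = 1, mean = 8/1 ≈ 8.000
  cycle 2 → 2: weight = 1, length = 1, mean = 1/1 ≈ 1.000
  cycle 0 → 1 → 0: weight = 12, length = 2, mean = 12/2 ≈ 6.000
  cycle 0 → 2 → 0: weight = 8, length = 2, mean = 8/2 ≈ 4.000
  cycle 1 → 0 → 1: weight = 12, length = 2, mean = 12/2 ≈ 6.000
Minimum mean = 1.000, attained e.g. along the cycle 2 → 2 with weight 1 and length 1. So λ(A) = 1/1 = 1.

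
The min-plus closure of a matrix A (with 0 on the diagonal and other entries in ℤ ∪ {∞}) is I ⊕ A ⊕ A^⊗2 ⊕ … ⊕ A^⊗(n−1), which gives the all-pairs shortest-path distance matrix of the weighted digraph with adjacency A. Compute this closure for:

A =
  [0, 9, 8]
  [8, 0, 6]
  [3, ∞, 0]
Closure =
  [0, 9, 8]
  [8, 0, 6]
  [3, 12, 0]

This is the Floyd-Warshall all-pairs shortest-path computation. For each intermediate vertex k = 0, 1, …, 2, update dist[i][j] ← min(dist[i][j], dist[i][k] + dist[k][j]). The final matrix gives, for each (i, j), the minimum total weight of any directed path from i to j (possibly empty when i = j).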